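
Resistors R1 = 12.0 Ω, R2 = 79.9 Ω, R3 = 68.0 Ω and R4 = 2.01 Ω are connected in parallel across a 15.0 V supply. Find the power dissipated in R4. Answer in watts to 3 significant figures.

112 W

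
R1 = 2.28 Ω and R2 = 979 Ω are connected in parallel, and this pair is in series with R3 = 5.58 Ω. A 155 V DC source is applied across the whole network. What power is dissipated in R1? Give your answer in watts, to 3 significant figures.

884 W

Reduce the parallel combination to a single R_p; the circuit then becomes R_p in series with the remaining resistor.
R_p = (2.28×979)/(2.28+979) = 2.275 Ω
R_total = R_p + 5.58 = 2.275 + 5.58 = 7.855 Ω
I = V / R_total = 155 / 7.855 = 19.73 A
Voltage across the parallel pair: V_p = I × R_p = 19.73 × 2.275 = 44.89 V
R1 sits across V_p; its power is V_p²/R.
P_R1 = (44.89)² / 2.28 = 883.7 W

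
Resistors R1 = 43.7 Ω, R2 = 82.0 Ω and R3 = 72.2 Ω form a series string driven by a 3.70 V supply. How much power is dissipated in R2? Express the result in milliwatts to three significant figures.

In a series string the same current flows through every resistor — find that current, then P = I²R for the one we want.
R_total = 43.7 + 82.0 + 72.2 = 197.9 Ω
I = V / R_total = 3.70 / 197.9 = 0.01870 A
P_R2 = I² × R2 = (0.01870)² × 82.0 = 0.02866 W

28.7 mW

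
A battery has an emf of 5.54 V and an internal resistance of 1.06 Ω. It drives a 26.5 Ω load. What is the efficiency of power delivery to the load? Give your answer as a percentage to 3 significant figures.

Both r and R carry the same current, so the power split is just the resistance split: η = R/(R+r).
η = R / (R + r) = 26.5 / (26.5 + 1.06) = 0.9615

96.2 %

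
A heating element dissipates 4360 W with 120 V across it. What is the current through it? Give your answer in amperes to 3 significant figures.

36.3 A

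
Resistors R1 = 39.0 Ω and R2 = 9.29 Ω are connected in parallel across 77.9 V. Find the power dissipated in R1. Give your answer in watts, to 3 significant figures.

156 W

R1 sits directly across the source, so P = V²/R with V = 77.9 V.
P_R1 = V² / R1 = (77.9)² / 39.0 Ω = 155.6 W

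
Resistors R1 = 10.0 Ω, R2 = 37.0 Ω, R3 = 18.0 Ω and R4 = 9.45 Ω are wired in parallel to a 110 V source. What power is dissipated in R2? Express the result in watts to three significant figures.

R2 sits directly across the source, so P = V²/R with V = 110 V.
P_R2 = V² / R2 = (110)² / 37.0 Ω = 327.0 W

327 W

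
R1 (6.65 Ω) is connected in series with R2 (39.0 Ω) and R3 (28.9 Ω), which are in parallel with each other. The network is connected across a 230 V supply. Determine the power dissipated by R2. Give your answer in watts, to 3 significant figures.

691 W

Collapse R2‖R3 to a single equivalent, reducing the network to two series elements.
R_p = (39.0×28.9)/(39.0+28.9) = 16.60 Ω
R_total = 6.65 + 16.60 = 23.25 Ω
I = V / R_total = 230 / 23.25 = 9.893 A
Voltage across the parallel pair: V_p = I × R_p = 9.893 × 16.60 = 164.2 V
With V_p across R2, its power is V_p²/R2.
P_R2 = (164.2)² / 39.0 = 691.4 W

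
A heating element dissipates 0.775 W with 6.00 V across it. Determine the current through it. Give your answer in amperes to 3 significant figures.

Rearranging the power relation for the two known quantities gives I = P / V.
I = 0.775 / 6.00 = 0.1292 A

0.129 A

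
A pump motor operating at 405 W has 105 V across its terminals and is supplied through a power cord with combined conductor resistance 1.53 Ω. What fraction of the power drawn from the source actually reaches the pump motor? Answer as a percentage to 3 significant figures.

I = P / V = 405 / 105 = 3.857 A through the power cord.
P_line = I² R_line = (3.857)² × 1.53 = 22.76 W
P_source = P_load + P_line = 405.0 + 22.76 = 427.8 W
η = P_load / P_source = 405.0 / 427.8 = 0.9468

94.7 %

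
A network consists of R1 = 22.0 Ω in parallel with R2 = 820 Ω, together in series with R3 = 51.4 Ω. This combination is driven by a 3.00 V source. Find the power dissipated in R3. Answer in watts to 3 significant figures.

Collapse the R1‖R2 pair into one equivalent R_p; then R_p and R3 form a series string.
R_p = (22.0×820)/(22.0+820) = 21.43 Ω
R_total = R_p + 51.4 = 21.43 + 51.4 = 72.83 Ω
I = V / R_total = 3.00 / 72.83 = 0.04119 A
All the supply current flows through R3; use P = I²R3.
P_R3 = (0.04119)² × 51.4 = 0.08723 W

0.0872 W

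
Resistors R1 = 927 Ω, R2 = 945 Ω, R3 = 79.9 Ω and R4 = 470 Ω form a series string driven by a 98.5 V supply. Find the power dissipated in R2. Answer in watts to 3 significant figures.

The current is common to all series resistors; compute it, then apply P = I²R for the target.
R_total = 927 + 945 + 79.9 + 470 = 2422 Ω
I = V / R_total = 98.5 / 2422 = 0.04067 A
P_R2 = I² × R2 = (0.04067)² × 945 = 1.563 W

1.56 W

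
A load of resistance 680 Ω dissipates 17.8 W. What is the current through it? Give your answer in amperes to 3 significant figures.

0.162 A

Inverting the appropriate power form: I = √(P / R).
I = √(17.8 / 680) = 0.1618 A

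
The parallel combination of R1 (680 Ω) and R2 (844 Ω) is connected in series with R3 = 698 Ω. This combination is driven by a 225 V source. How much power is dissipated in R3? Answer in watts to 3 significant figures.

30.6 W

Reduce the parallel combination to a single R_p; the circuit then becomes R_p in series with the remaining resistor.
R_p = (680×844)/(680+844) = 376.6 Ω
R_total = R_p + 698 = 376.6 + 698 = 1075 Ω
I = V / R_total = 225 / 1075 = 0.2094 A
R3 is the series element, so its power is I²R.
P_R3 = (0.2094)² × 698 = 30.60 W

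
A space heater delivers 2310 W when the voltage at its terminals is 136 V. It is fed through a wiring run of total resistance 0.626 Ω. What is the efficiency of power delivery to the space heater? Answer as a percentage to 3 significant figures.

92.7 %

I = P / V = 2310 / 136 = 16.99 A through the wiring run.
P_line = I² R_line = (16.99)² × 0.626 = 180.6 W
P_source = P_load + P_line = 2310 + 180.6 = 2491 W
η = P_load / P_source = 2310 / 2491 = 0.9275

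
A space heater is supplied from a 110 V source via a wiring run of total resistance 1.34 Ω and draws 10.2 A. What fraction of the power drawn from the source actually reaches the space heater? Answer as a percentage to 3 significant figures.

The wiring run carries the full 10.2 A.
P_line = I² R_line = (10.20)² × 1.34 = 139.4 W
P_source = V I = 110 × 10.20 = 1122 W; P_load = 982.6 W
η = P_load / P_source = 982.6 / 1122 = 0.8757

87.6 %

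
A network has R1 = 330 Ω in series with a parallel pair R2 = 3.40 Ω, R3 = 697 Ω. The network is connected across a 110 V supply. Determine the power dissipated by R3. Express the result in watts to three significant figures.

First combine the parallel branches into one equivalent R_p, then R1 + R_p is a series pair.
R_p = (3.40×697)/(3.40+697) = 3.383 Ω
R_total = 330 + 3.383 = 333.4 Ω
I = V / R_total = 110 / 333.4 = 0.3300 A
Voltage across the parallel pair: V_p = I × R_p = 0.3300 × 3.383 = 1.116 V
R3 sees V_p directly, so P = V_p² / R3.
P_R3 = (1.116)² / 697 = 0.001788 W

0.00179 W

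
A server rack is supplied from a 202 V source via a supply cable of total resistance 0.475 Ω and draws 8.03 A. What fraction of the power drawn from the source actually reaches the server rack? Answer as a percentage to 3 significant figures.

98.1 %

The supply cable carries the full 8.03 A.
P_line = I² R_line = (8.030)² × 0.475 = 30.63 W
P_source = V I = 202 × 8.030 = 1622 W; P_load = 1591 W
η = P_load / P_source = 1591 / 1622 = 0.9811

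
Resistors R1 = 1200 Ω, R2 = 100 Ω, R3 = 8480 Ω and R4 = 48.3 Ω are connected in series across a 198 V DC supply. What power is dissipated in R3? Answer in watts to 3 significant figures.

Every series element carries the same I. Get I from the total resistance, then P = I² × R3.
R_total = 1200 + 100 + 8480 + 48.3 = 9828 Ω
I = V / R_total = 198 / 9828 = 0.02015 A
P_R3 = I² × R3 = (0.02015)² × 8480 = 3.442 W

3.44 W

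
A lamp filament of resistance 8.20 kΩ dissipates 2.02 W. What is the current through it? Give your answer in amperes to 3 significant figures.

0.0157 A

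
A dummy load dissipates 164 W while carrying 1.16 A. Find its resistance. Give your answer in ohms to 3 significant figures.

The two known quantities fix the third via R = P / I².
R = 164 / (1.160)² = 121.9 Ω

122 Ω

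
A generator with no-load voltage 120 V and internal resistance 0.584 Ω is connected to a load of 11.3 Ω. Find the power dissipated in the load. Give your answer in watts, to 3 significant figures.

The internal resistance and the load are in series, so the same I flows through both; get I from ε/(r+R), then I²R for the load.
I = ε / (r + R) = 120 / (0.584 + 11.3) = 10.10 A
P_load = I² R = (10.10)² × 11.3 = 1152 W

1150 W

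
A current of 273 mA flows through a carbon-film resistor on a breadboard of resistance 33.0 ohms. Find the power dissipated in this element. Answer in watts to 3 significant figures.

2.46 W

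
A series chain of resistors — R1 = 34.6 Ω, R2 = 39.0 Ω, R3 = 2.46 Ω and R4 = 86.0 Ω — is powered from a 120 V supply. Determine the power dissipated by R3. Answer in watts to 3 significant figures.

1.35 W

The current is common to all series resistors; compute it, then apply P = I²R for the target.
R_total = 34.6 + 39.0 + 2.46 + 86.0 = 162.1 Ω
I = V / R_total = 120 / 162.1 = 0.7405 A
P_R3 = I² × R3 = (0.7405)² × 2.46 = 1.349 W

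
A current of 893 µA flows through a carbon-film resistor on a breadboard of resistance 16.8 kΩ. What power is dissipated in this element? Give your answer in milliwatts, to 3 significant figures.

13.4 mW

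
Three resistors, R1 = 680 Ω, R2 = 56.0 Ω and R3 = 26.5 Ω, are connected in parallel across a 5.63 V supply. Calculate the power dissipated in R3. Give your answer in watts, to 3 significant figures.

1.20 W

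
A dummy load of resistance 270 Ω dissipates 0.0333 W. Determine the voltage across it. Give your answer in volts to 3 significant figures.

Rearranging the power relation for the two known quantities gives V = √(P R).
V = √(0.0333 × 270) = 2.998 V

3.00 V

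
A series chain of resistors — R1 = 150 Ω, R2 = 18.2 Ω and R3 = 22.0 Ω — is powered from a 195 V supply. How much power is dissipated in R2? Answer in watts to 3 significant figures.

19.1 W

The current is common to all series resistors; compute it, then apply P = I²R for the target.
R_total = 150 + 18.2 + 22.0 = 190.2 Ω
I = V / R_total = 195 / 190.2 = 1.025 A
P_R2 = I² × R2 = (1.025)² × 18.2 = 19.13 W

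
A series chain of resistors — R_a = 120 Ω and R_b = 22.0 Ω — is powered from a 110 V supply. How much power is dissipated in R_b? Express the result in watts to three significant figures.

The current is common to all series resistors; compute it, then apply P = I²R for the target.
R_total = 120 + 22.0 = 142.0 Ω
I = V / R_total = 110 / 142.0 = 0.7746 A
P_R_b = I² × R_b = (0.7746)² × 22.0 = 13.20 W

13.2 W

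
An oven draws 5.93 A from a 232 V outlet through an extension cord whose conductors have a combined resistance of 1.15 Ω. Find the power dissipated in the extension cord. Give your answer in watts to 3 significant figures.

40.4 W

The extension cord is a series resistance carrying the load current; its dissipation is I²R_line.
The extension cord carries the full 5.93 A.
P_line = I² R_line = (5.930)² × 1.15 = 40.44 W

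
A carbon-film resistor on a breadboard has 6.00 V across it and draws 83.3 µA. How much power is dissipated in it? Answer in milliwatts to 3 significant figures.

V and I are known directly — P = V I, no intermediate step needed.
P = 6.00 V × 0.00008330 A = 0.0004998 W

0.500 mW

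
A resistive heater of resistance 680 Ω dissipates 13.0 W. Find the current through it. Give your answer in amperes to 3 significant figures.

0.138 A

Inverting the appropriate power form: I = √(P / R).
I = √(13.0 / 680) = 0.1383 A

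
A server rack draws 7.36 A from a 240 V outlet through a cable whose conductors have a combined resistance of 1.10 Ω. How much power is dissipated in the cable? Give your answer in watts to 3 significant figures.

Line loss is just I²R for the cable — we know both I and R_line directly.
The cable carries the full 7.36 A.
P_line = I² R_line = (7.360)² × 1.10 = 59.59 W

59.6 W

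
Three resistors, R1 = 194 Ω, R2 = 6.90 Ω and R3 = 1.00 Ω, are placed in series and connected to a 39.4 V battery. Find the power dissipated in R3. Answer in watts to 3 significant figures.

In a series string the same current flows through every resistor — find that current, then P = I²R for the one we want.
R_total = 194 + 6.90 + 1.00 = 201.9 Ω
I = V / R_total = 39.4 / 201.9 = 0.1951 A
P_R3 = I² × R3 = (0.1951)² × 1.00 = 0.03808 W

0.0381 W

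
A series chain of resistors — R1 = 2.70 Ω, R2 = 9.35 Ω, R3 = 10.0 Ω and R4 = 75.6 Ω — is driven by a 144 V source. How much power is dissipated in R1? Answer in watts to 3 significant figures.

Every series element carries the same I. Get I from the total resistance, then P = I² × R1.
R_total = 2.70 + 9.35 + 10.0 + 75.6 = 97.65 Ω
I = V / R_total = 144 / 97.65 = 1.475 A
P_R1 = I² × R1 = (1.475)² × 2.70 = 5.871 W

5.87 W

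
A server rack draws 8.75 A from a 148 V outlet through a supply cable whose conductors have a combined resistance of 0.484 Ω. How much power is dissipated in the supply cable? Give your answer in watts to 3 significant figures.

Line loss is just I²R for the cable — we know both I and R_line directly.
The supply cable carries the full 8.75 A.
P_line = I² R_line = (8.750)² × 0.484 = 37.06 W

37.1 W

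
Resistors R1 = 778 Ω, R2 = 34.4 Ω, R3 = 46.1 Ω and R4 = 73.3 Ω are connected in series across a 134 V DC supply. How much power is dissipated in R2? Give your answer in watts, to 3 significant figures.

Since the resistors are in series they all carry the loop current I = V/R_total; the power in any one is I²R.
R_total = 778 + 34.4 + 46.1 + 73.3 = 931.8 Ω
I = V / R_total = 134 / 931.8 = 0.1438 A
P_R2 = I² × R2 = (0.1438)² × 34.4 = 0.7114 W

0.711 W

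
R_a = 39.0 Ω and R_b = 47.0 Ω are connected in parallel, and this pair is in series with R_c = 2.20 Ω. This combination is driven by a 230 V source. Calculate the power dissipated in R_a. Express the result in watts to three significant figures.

Reduce the parallel combination to a single R_p; the circuit then becomes R_p in series with the remaining resistor.
R_p = (39.0×47.0)/(39.0+47.0) = 21.31 Ω
R_total = R_p + 2.20 = 21.31 + 2.20 = 23.51 Ω
I = V / R_total = 230 / 23.51 = 9.781 A
Voltage across the parallel pair: V_p = I × R_p = 9.781 × 21.31 = 208.5 V
R_a sits across V_p; its power is V_p²/R.
P_R_a = (208.5)² / 39.0 = 1114 W

1110 W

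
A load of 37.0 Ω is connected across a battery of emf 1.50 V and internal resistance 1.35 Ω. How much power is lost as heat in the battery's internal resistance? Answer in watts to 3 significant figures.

0.00207 W

r is in series with the load, so it carries the full circuit current — the loss in it is I²r.
I = ε / (r + R) = 1.50 / (1.35 + 37.0) = 0.03911 A
P_int = I² r = (0.03911)² × 1.35 = 0.002065 W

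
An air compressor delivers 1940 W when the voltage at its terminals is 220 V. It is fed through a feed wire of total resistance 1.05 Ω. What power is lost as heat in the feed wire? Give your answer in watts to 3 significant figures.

Line loss is just I²R for the cable — we know both I and R_line directly.
I = P / V = 1940 / 220 = 8.818 A through the feed wire.
P_line = I² R_line = (8.818)² × 1.05 = 81.65 W

81.6 W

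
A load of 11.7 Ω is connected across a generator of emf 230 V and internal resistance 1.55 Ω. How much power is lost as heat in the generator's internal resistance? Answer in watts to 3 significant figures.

r is in series with the load, so it carries the full circuit current — the loss in it is I²r.
I = ε / (r + R) = 230 / (1.55 + 11.7) = 17.36 A
P_int = I² r = (17.36)² × 1.55 = 467.0 W

467 W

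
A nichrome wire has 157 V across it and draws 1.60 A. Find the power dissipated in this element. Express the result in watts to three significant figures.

Since both terminal voltage and current are stated, P = V I gives the power in one step.
P = 157 V × 1.600 A = 251.2 W

251 W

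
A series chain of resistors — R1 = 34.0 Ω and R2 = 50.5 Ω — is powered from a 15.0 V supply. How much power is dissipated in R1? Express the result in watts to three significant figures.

1.07 W

In a series string the same current flows through every resistor — find that current, then P = I²R for the one we want.
R_total = 34.0 + 50.5 = 84.50 Ω
I = V / R_total = 15.0 / 84.50 = 0.1775 A
P_R1 = I² × R1 = (0.1775)² × 34.0 = 1.071 W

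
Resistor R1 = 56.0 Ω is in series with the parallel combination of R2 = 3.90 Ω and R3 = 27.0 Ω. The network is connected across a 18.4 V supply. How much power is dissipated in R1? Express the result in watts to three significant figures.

5.37 W

Reduce the parallel pair to R_p first; the network is then a simple series string.
R_p = (3.90×27.0)/(3.90+27.0) = 3.408 Ω
R_total = 56.0 + 3.408 = 59.41 Ω
I = V / R_total = 18.4 / 59.41 = 0.3097 A
The full supply current passes through R1: P = I²R.
P_R1 = (0.3097)² × 56.0 = 5.372 W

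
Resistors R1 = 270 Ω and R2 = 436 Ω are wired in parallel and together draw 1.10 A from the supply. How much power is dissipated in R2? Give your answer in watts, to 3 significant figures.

77.2 W

We need the common branch voltage; get it from I_total × R_eq, then P = V²/R for the branch.
1/R_eq = 1/270 + 1/436 ⇒ R_eq = 166.7 Ω
V = I_total × R_eq = 1.100 × 166.7 = 183.4 V
P_R2 = V² / R2 = (183.4)² / 436 = 77.16 W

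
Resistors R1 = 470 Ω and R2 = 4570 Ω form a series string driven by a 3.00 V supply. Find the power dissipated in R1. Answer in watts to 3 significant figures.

0.000167 W

Every series element carries the same I. Get I from the total resistance, then P = I² × R1.
R_total = 470 + 4570 = 5040 Ω
I = V / R_total = 3.00 / 5040 = 0.0005952 A
P_R1 = I² × R1 = (0.0005952)² × 470 = 0.0001665 W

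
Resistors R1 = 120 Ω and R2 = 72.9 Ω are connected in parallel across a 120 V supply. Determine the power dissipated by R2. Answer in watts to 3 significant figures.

Every branch has 120 V across it, so for R2 the power is simply V²/R.
P_R2 = V² / R2 = (120)² / 72.9 Ω = 197.5 W

198 W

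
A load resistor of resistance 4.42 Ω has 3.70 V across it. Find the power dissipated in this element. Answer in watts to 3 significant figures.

3.10 W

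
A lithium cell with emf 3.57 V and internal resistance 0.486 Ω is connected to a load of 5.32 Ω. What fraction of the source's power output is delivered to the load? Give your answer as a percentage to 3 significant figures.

η = P_load/(P_load+P_int) = I²R/(I²R+I²r) = R/(R+r) — the I² cancels for series elements.
η = R / (R + r) = 5.32 / (5.32 + 0.486) = 0.9163

91.6 %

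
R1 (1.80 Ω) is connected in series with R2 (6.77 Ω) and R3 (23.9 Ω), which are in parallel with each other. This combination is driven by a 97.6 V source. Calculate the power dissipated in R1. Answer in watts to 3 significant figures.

First combine the parallel branches into one equivalent R_p, then R1 + R_p is a series pair.
R_p = (6.77×23.9)/(6.77+23.9) = 5.276 Ω
R_total = 1.80 + 5.276 = 7.076 Ω
I = V / R_total = 97.6 / 7.076 = 13.79 A
The full supply current passes through R1: P = I²R.
P_R1 = (13.79)² × 1.80 = 342.5 W

342 W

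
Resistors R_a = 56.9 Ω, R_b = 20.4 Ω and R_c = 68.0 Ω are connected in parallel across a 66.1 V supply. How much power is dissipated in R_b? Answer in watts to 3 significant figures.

Each parallel branch sees the full supply voltage, so P = V²/R applies directly to the target branch.
P_R_b = V² / R_b = (66.1)² / 20.4 Ω = 214.2 W

214 W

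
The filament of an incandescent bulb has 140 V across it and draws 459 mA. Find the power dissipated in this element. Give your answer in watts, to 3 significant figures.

64.3 W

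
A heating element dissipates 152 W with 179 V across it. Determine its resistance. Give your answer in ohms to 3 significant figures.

The two known quantities fix the third via R = V² / P.
R = (179)² / 152 = 210.8 Ω

211 Ω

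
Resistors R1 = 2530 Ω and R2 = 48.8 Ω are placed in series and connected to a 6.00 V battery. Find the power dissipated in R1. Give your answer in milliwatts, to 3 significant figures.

Since the resistors are in series they all carry the loop current I = V/R_total; the power in any one is I²R.
R_total = 2530 + 48.8 = 2579 Ω
I = V / R_total = 6.00 / 2579 = 0.002327 A
P_R1 = I² × R1 = (0.002327)² × 2530 = 0.01370 W

13.7 mW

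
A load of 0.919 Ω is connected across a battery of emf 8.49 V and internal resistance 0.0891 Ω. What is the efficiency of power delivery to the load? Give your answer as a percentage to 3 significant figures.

91.2 %

η = P_load/(P_load+P_int) = I²R/(I²R+I²r) = R/(R+r) — the I² cancels for series elements.
η = R / (R + r) = 0.919 / (0.919 + 0.0891) = 0.9116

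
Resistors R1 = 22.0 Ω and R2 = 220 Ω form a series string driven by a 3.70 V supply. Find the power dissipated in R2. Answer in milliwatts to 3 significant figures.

The current is common to all series resistors; compute it, then apply P = I²R for the target.
R_total = 22.0 + 220 = 242.0 Ω
I = V / R_total = 3.70 / 242.0 = 0.01529 A
P_R2 = I² × R2 = (0.01529)² × 220 = 0.05143 W

51.4 mW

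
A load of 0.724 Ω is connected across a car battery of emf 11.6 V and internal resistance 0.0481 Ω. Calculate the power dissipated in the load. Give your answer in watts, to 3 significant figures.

163 W

With r and R in series, I = ε/(r+R); the load dissipates I²R.
I = ε / (r + R) = 11.6 / (0.0481 + 0.724) = 15.02 A
P_load = I² R = (15.02)² × 0.724 = 163.4 W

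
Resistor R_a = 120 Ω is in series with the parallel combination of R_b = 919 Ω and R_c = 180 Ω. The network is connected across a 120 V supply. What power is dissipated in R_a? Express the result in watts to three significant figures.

23.6 W

Collapse R_b‖R_c to a single equivalent, reducing the network to two series elements.
R_p = (919×180)/(919+180) = 150.5 Ω
R_total = 120 + 150.5 = 270.5 Ω
I = V / R_total = 120 / 270.5 = 0.4436 A
All the current flows through R_a; use P = I²R.
P_R_a = (0.4436)² × 120 = 23.61 W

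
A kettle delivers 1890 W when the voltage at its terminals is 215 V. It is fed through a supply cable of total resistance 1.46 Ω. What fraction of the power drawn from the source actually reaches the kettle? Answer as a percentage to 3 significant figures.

I = P / V = 1890 / 215 = 8.791 A through the supply cable.
P_line = I² R_line = (8.791)² × 1.46 = 112.8 W
P_source = P_load + P_line = 1890 + 112.8 = 2003 W
η = P_load / P_source = 1890 / 2003 = 0.9437

94.4 %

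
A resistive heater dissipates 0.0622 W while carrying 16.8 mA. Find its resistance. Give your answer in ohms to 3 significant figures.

Inverting the appropriate power form: R = P / I².
R = 0.0622 / (0.01680)² = 220.4 Ω

220 Ω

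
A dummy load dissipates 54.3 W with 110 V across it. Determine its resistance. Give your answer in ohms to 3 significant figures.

Inverting the appropriate power form: R = V² / P.
R = (110)² / 54.3 = 222.8 Ω

223 Ω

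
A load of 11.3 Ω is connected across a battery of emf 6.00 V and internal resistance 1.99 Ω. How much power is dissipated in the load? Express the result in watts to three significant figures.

2.30 W

The internal resistance and the load are in series, so the same I flows through both; get I from ε/(r+R), then I²R for the load.
I = ε / (r + R) = 6.00 / (1.99 + 11.3) = 0.4515 A
P_load = I² R = (0.4515)² × 11.3 = 2.303 W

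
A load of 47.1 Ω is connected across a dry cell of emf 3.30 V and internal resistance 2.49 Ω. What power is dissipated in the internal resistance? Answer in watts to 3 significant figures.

0.0110 W

The internal resistance carries the same current as the load; P_int = I²r.
I = ε / (r + R) = 3.30 / (2.49 + 47.1) = 0.06655 A
P_int = I² r = (0.06655)² × 2.49 = 0.01103 W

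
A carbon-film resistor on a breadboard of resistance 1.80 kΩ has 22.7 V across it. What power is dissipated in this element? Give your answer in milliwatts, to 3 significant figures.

We know the drop across the element and its resistance — P = V²/R, one step.
P = (22.7 V)² / 1800 Ω = 0.2863 W

286 mW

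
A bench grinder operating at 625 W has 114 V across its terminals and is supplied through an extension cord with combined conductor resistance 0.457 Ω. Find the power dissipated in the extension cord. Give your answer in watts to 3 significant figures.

The extension cord and load are in series, so the same current flows in both; the loss is I²R_line.
I = P / V = 625 / 114 = 5.482 A through the extension cord.
P_line = I² R_line = (5.482)² × 0.457 = 13.74 W

13.7 W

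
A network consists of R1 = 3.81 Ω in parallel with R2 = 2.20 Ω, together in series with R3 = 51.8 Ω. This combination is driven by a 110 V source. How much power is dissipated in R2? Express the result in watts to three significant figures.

3.78 W

Combine R1 and R2 into their parallel equivalent first, reducing the network to two series resistors.
R_p = (3.81×2.20)/(3.81+2.20) = 1.395 Ω
R_total = R_p + 51.8 = 1.395 + 51.8 = 53.19 Ω
I = V / R_total = 110 / 53.19 = 2.068 A
Voltage across the parallel pair: V_p = I × R_p = 2.068 × 1.395 = 2.884 V
Use P = V²/R for R2 with V = V_p.
P_R2 = (2.884)² / 2.20 = 3.781 W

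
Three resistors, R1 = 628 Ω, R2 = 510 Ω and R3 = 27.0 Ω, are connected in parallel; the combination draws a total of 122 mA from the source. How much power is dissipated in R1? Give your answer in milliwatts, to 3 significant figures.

Parallel branches share V, not I — compute V via R_eq, then use V²/R for the target branch.
1/R_eq = 1/628 + 1/510 + 1/27.0 ⇒ R_eq = 24.64 Ω
V = I_total × R_eq = 0.1220 × 24.64 = 3.006 V
P_R1 = V² / R1 = (3.006)² / 628 = 0.01439 W

14.4 mW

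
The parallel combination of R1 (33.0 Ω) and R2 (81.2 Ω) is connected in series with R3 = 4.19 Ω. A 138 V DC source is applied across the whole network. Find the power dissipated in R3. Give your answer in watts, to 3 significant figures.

104 W

First find R_p for the parallel pair, then treat R_p + R3 as a series loop.
R_p = (33.0×81.2)/(33.0+81.2) = 23.46 Ω
R_total = R_p + 4.19 = 23.46 + 4.19 = 27.65 Ω
I = V / R_total = 138 / 27.65 = 4.990 A
R3 is the series element, so its power is I²R.
P_R3 = (4.990)² × 4.19 = 104.3 W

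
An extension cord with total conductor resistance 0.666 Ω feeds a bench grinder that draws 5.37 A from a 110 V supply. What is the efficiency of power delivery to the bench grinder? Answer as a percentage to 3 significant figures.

The extension cord carries the full 5.37 A.
P_line = I² R_line = (5.370)² × 0.666 = 19.21 W
P_source = V I = 110 × 5.370 = 590.7 W; P_load = 571.5 W
η = P_load / P_source = 571.5 / 590.7 = 0.9675

96.7 %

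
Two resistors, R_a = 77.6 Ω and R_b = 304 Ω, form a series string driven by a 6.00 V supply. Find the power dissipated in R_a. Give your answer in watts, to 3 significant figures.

0.0192 W

In a series string the same current flows through every resistor — find that current, then P = I²R for the one we want.
R_total = 77.6 + 304 = 381.6 Ω
I = V / R_total = 6.00 / 381.6 = 0.01572 A
P_R_a = I² × R_a = (0.01572)² × 77.6 = 0.01918 W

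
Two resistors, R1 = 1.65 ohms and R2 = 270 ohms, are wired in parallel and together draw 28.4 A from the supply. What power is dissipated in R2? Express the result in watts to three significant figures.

8.03 W

We need the common branch voltage; get it from I_total × R_eq, then P = V²/R for the branch.
1/R_eq = 1/1.65 + 1/270 ⇒ R_eq = 1.640 Ω
V = I_total × R_eq = 28.40 × 1.640 = 46.58 V
P_R2 = V² / R2 = (46.58)² / 270 = 8.034 W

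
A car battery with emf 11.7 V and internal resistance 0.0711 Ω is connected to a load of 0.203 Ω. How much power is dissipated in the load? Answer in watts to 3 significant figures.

370 W

The internal resistance and the load are in series, so the same I flows through both; get I from ε/(r+R), then I²R for the load.
I = ε / (r + R) = 11.7 / (0.0711 + 0.203) = 42.69 A
P_load = I² R = (42.69)² × 0.203 = 369.9 W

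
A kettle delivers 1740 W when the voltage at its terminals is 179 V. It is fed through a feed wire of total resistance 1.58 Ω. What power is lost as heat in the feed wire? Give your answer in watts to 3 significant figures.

Only the current and the line resistance are needed for the I²R loss.
I = P / V = 1740 / 179 = 9.721 A through the feed wire.
P_line = I² R_line = (9.721)² × 1.58 = 149.3 W

149 W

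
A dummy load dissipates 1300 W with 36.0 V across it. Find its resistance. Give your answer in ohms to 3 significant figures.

0.997 Ω

Rearranging the power relation for the two known quantities gives R = V² / P.
R = (36.0)² / 1300 = 0.9969 Ω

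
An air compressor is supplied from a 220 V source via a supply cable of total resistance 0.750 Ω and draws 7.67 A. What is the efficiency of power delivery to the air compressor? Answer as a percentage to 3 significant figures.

The supply cable carries the full 7.67 A.
P_line = I² R_line = (7.670)² × 0.750 = 44.12 W
P_source = V I = 220 × 7.670 = 1687 W; P_load = 1643 W
η = P_load / P_source = 1643 / 1687 = 0.9739

97.4 %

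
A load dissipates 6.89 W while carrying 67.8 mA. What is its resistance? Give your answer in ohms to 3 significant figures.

From P = V I = I²R = V²/R, with the two given quantities we get R = P / I².
R = 6.89 / (0.06780)² = 1499 Ω

1500 Ω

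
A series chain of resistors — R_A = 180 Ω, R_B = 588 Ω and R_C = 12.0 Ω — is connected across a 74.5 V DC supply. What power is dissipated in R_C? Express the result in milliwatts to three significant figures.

109 mW

Since the resistors are in series they all carry the loop current I = V/R_total; the power in any one is I²R.
R_total = 180 + 588 + 12.0 = 780.0 Ω
I = V / R_total = 74.5 / 780.0 = 0.09551 A
P_R_C = I² × R_C = (0.09551)² × 12.0 = 0.1095 W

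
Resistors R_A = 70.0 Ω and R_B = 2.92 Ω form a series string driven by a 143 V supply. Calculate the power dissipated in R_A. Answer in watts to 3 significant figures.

In a series string the same current flows through every resistor — find that current, then P = I²R for the one we want.
R_total = 70.0 + 2.92 = 72.92 Ω
I = V / R_total = 143 / 72.92 = 1.961 A
P_R_A = I² × R_A = (1.961)² × 70.0 = 269.2 W

269 W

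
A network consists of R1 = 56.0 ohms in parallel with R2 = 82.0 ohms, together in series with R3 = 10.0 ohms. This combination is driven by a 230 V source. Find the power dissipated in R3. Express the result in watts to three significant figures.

First find R_p for the parallel pair, then treat R_p + R3 as a series loop.
R_p = (56.0×82.0)/(56.0+82.0) = 33.28 Ω
R_total = R_p + 10.0 = 33.28 + 10.0 = 43.28 Ω
I = V / R_total = 230 / 43.28 = 5.315 A
All the supply current flows through R3; use P = I²R3.
P_R3 = (5.315)² × 10.0 = 282.5 W

282 W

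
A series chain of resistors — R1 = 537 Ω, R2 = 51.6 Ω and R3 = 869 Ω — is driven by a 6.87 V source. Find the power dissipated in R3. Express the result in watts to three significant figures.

0.0193 W

Since the resistors are in series they all carry the loop current I = V/R_total; the power in any one is I²R.
R_total = 537 + 51.6 + 869 = 1458 Ω
I = V / R_total = 6.87 / 1458 = 0.004713 A
P_R3 = I² × R3 = (0.004713)² × 869 = 0.01930 W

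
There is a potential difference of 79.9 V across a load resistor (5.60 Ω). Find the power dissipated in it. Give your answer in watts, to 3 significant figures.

Voltage and resistance are given, so P = V²/R is the one-step route.
P = (79.9 V)² / 5.60 Ω = 1140 W

1140 W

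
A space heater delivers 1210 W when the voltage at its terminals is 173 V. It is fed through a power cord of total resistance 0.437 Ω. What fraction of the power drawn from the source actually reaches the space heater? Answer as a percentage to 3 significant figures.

I = P / V = 1210 / 173 = 6.994 A through the power cord.
P_line = I² R_line = (6.994)² × 0.437 = 21.38 W
P_source = P_load + P_line = 1210 + 21.38 = 1231 W
η = P_load / P_source = 1210 / 1231 = 0.9826

98.3 %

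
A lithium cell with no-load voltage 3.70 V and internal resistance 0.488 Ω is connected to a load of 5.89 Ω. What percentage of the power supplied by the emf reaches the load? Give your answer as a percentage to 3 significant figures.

92.3 %

The source delivers εI, of which I²R reaches the load and I²r is lost; since I is common, η = R/(R+r).
η = R / (R + r) = 5.89 / (5.89 + 0.488) = 0.9235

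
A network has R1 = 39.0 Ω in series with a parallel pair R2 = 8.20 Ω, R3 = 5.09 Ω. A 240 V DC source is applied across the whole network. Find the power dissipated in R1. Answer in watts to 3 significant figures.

1260 W

Reduce the parallel pair to R_p first; the network is then a simple series string.
R_p = (8.20×5.09)/(8.20+5.09) = 3.141 Ω
R_total = 39.0 + 3.141 = 42.14 Ω
I = V / R_total = 240 / 42.14 = 5.695 A
R1 carries the full series current, so P = I²R.
P_R1 = (5.695)² × 39.0 = 1265 W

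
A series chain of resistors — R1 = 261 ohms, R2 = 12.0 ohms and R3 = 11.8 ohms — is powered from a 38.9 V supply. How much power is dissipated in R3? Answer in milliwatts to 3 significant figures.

Every series element carries the same I. Get I from the total resistance, then P = I² × R3.
R_total = 261 + 12.0 + 11.8 = 284.8 Ω
I = V / R_total = 38.9 / 284.8 = 0.1366 A
P_R3 = I² × R3 = (0.1366)² × 11.8 = 0.2201 W

220 mW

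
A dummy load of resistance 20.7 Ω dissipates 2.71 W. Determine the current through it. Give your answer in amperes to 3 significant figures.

Inverting the appropriate power form: I = √(P / R).
I = √(2.71 / 20.7) = 0.3618 A

0.362 A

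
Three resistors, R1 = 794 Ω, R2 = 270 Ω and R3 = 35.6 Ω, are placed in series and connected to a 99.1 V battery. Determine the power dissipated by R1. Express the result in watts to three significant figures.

6.45 W

Since the resistors are in series they all carry the loop current I = V/R_total; the power in any one is I²R.
R_total = 794 + 270 + 35.6 = 1100 Ω
I = V / R_total = 99.1 / 1100 = 0.09012 A
P_R1 = I² × R1 = (0.09012)² × 794 = 6.449 W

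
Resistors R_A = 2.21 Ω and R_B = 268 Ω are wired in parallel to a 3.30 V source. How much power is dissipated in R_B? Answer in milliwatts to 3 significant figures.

40.6 mW

The supply voltage appears across each parallel branch — just use P = V²/R_B.
P_R_B = V² / R_B = (3.30)² / 268 Ω = 0.04063 W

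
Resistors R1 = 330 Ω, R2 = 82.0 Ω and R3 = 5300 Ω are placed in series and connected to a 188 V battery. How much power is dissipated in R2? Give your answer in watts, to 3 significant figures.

In a series string the same current flows through every resistor — find that current, then P = I²R for the one we want.
R_total = 330 + 82.0 + 5300 = 5712 Ω
I = V / R_total = 188 / 5712 = 0.03291 A
P_R2 = I² × R2 = (0.03291)² × 82.0 = 0.08883 W

0.0888 W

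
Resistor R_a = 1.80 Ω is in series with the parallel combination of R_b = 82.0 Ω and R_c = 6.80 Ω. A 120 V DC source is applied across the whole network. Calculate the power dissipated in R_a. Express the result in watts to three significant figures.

Reduce the parallel pair to R_p first; the network is then a simple series string.
R_p = (82.0×6.80)/(82.0+6.80) = 6.279 Ω
R_total = 1.80 + 6.279 = 8.079 Ω
I = V / R_total = 120 / 8.079 = 14.85 A
R_a carries the full series current, so P = I²R.
P_R_a = (14.85)² × 1.80 = 397.1 W

397 W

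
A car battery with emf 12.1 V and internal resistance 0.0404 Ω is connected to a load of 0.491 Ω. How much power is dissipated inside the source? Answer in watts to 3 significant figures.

The source's internal resistance is just another series element carrying I; its dissipation is I²r.
I = ε / (r + R) = 12.1 / (0.0404 + 0.491) = 22.77 A
P_int = I² r = (22.77)² × 0.0404 = 20.95 W

20.9 W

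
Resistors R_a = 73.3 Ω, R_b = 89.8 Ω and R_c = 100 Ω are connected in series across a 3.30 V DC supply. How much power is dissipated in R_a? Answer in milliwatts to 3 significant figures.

In a series string the same current flows through every resistor — find that current, then P = I²R for the one we want.
R_total = 73.3 + 89.8 + 100 = 263.1 Ω
I = V / R_total = 3.30 / 263.1 = 0.01254 A
P_R_a = I² × R_a = (0.01254)² × 73.3 = 0.01153 W

11.5 mW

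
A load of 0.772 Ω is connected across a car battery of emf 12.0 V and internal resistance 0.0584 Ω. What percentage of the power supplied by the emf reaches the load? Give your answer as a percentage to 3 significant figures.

Both r and R carry the same current, so the power split is just the resistance split: η = R/(R+r).
η = R / (R + r) = 0.772 / (0.772 + 0.0584) = 0.9297

93.0 %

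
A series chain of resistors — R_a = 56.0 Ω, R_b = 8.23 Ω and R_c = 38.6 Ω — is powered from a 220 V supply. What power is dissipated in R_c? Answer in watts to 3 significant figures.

177 W

The current is common to all series resistors; compute it, then apply P = I²R for the target.
R_total = 56.0 + 8.23 + 38.6 = 102.8 Ω
I = V / R_total = 220 / 102.8 = 2.139 A
P_R_c = I² × R_c = (2.139)² × 38.6 = 176.7 W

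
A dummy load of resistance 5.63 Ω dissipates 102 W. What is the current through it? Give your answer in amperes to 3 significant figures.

4.26 A

The two known quantities fix the third via I = √(P / R).
I = √(102 / 5.63) = 4.256 A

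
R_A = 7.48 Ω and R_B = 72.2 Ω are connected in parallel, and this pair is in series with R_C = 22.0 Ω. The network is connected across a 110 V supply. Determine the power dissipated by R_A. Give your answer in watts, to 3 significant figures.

First find R_p for the parallel pair, then treat R_p + R_C as a series loop.
R_p = (7.48×72.2)/(7.48+72.2) = 6.778 Ω
R_total = R_p + 22.0 = 6.778 + 22.0 = 28.78 Ω
I = V / R_total = 110 / 28.78 = 3.822 A
Voltage across the parallel pair: V_p = I × R_p = 3.822 × 6.778 = 25.91 V
R_A has V_p across it, so P = V_p²/R_A.
P_R_A = (25.91)² / 7.48 = 89.73 W

89.7 W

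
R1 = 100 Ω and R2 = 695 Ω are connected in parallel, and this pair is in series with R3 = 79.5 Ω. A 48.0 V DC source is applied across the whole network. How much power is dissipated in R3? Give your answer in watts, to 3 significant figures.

First find R_p for the parallel pair, then treat R_p + R3 as a series loop.
R_p = (100×695)/(100+695) = 87.42 Ω
R_total = R_p + 79.5 = 87.42 + 79.5 = 166.9 Ω
I = V / R_total = 48.0 / 166.9 = 0.2876 A
All the supply current flows through R3; use P = I²R3.
P_R3 = (0.2876)² × 79.5 = 6.574 W

6.57 W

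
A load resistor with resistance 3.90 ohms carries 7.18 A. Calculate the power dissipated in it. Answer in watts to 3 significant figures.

201 W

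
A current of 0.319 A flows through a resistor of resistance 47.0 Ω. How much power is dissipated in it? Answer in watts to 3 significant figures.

4.78 W

Current and resistance are given, so P = I²R is the direct form.
P = (0.3190 A)² × 47.0 Ω = 4.783 W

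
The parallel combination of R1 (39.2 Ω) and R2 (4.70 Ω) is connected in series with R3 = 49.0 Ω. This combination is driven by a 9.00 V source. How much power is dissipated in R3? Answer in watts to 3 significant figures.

First find R_p for the parallel pair, then treat R_p + R3 as a series loop.
R_p = (39.2×4.70)/(39.2+4.70) = 4.197 Ω
R_total = R_p + 49.0 = 4.197 + 49.0 = 53.20 Ω
I = V / R_total = 9.00 / 53.20 = 0.1692 A
All the supply current flows through R3; use P = I²R3.
P_R3 = (0.1692)² × 49.0 = 1.403 W

1.40 W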